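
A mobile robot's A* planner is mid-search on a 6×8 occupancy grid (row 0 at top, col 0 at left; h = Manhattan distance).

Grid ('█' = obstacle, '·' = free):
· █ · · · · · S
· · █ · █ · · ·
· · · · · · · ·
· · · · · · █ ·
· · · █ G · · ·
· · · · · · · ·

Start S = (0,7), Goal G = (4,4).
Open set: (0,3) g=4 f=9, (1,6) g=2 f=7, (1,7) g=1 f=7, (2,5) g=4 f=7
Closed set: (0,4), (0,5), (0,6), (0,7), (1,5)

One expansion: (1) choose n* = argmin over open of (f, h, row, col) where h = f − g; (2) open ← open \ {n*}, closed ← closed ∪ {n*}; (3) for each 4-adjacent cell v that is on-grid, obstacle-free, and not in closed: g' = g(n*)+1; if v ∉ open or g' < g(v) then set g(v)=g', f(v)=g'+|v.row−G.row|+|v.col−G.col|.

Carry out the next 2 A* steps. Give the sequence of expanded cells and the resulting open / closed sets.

step 1: expand (2,5) (f=7, h=3) → closed; open now [(0,3) g=4 f=9, (1,6) g=2 f=7, (1,7) g=1 f=7, (2,4) g=5 f=7, (2,6) g=5 f=9, (3,5) g=5 f=7]
step 2: expand (2,4) (f=7, h=2) → closed; open now [(0,3) g=4 f=9, (1,6) g=2 f=7, (1,7) g=1 f=7, (2,3) g=6 f=9, (2,6) g=5 f=9, (3,4) g=6 f=7, (3,5) g=5 f=7]

order=[(2,5) → (2,4)]; open=[(0,3) g=4 f=9, (1,6) g=2 f=7, (1,7) g=1 f=7, (2,3) g=6 f=9, (2,6) g=5 f=9, (3,4) g=6 f=7, (3,5) g=5 f=7]; closed=[(0,4), (0,5), (0,6), (0,7), (1,5), (2,4), (2,5)]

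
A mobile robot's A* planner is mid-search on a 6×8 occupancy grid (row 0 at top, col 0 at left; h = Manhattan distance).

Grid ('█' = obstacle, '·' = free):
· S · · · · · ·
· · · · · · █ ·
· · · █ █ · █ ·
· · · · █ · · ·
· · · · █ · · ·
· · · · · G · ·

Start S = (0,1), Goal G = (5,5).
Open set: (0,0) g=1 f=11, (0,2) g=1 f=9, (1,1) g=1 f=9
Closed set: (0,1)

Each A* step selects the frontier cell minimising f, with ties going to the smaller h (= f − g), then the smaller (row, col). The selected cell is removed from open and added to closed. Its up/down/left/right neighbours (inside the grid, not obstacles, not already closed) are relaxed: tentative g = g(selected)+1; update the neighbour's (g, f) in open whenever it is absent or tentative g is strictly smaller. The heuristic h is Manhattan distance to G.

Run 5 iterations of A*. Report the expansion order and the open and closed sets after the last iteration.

order=[(0,2) → (0,3) → (0,4) → (0,5) → (1,5)]; open=[(0,0) g=1 f=11, (0,6) g=5 f=11, (1,1) g=1 f=9, (1,2) g=2 f=9, (1,3) g=3 f=9, (1,4) g=4 f=9, (2,5) g=6 f=9]; closed=[(0,1), (0,2), (0,3), (0,4), (0,5), (1,5)]

step 1: expand (0,2) (f=9, h=8) → closed; open now [(0,0) g=1 f=11, (0,3) g=2 f=9, (1,1) g=1 f=9, (1,2) g=2 f=9]
step 2: expand (0,3) (f=9, h=7) → closed; open now [(0,0) g=1 f=11, (0,4) g=3 f=9, (1,1) g=1 f=9, (1,2) g=2 f=9, (1,3) g=3 f=9]
step 3: expand (0,4) (f=9, h=6) → closed; open now [(0,0) g=1 f=11, (0,5) g=4 f=9, (1,1) g=1 f=9, (1,2) g=2 f=9, (1,3) g=3 f=9, (1,4) g=4 f=9]
step 4: expand (0,5) (f=9, h=5) → closed; open now [(0,0) g=1 f=11, (0,6) g=5 f=11, (1,1) g=1 f=9, (1,2) g=2 f=9, (1,3) g=3 f=9, (1,4) g=4 f=9, (1,5) g=5 f=9]
step 5: expand (1,5) (f=9, h=4) → closed; open now [(0,0) g=1 f=11, (0,6) g=5 f=11, (1,1) g=1 f=9, (1,2) g=2 f=9, (1,3) g=3 f=9, (1,4) g=4 f=9, (2,5) g=6 f=9]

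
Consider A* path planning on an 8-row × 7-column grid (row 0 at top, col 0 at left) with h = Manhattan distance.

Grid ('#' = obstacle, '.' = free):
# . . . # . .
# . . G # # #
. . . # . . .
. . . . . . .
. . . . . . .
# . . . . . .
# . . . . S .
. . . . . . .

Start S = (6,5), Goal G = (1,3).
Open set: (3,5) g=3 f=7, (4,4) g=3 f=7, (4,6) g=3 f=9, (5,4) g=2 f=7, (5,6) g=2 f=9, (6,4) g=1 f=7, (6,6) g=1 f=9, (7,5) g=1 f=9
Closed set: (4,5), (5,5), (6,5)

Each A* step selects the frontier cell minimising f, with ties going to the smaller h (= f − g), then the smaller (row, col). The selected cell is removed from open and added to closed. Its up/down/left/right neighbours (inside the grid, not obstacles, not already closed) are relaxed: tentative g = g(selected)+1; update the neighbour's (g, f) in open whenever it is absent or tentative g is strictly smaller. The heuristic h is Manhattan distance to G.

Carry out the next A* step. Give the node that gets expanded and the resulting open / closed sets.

expanded=(3,5); open=[(2,5) g=4 f=7, (3,4) g=4 f=7, (3,6) g=4 f=9, (4,4) g=3 f=7, (4,6) g=3 f=9, (5,4) g=2 f=7, (5,6) g=2 f=9, (6,4) g=1 f=7, (6,6) g=1 f=9, (7,5) g=1 f=9]; closed=[(3,5), (4,5), (5,5), (6,5)]

step 1: expand (3,5) (f=7, h=4) → closed; open now [(2,5) g=4 f=7, (3,4) g=4 f=7, (3,6) g=4 f=9, (4,4) g=3 f=7, (4,6) g=3 f=9, (5,4) g=2 f=7, (5,6) g=2 f=9, (6,4) g=1 f=7, (6,6) g=1 f=9, (7,5) g=1 f=9]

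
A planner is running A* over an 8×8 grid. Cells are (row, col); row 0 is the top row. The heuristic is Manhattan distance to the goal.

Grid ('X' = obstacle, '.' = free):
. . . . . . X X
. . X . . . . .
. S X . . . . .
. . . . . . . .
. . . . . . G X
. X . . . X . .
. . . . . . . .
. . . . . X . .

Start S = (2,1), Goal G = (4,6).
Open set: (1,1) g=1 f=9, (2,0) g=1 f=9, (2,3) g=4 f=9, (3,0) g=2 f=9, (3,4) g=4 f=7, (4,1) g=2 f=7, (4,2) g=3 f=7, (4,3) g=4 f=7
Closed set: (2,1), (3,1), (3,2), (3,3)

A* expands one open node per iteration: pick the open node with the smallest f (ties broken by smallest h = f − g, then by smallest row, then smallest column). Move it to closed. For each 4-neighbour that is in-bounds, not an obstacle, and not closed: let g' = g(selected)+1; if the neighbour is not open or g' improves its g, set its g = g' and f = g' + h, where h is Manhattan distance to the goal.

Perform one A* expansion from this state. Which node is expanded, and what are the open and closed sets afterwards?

expanded=(3,4); open=[(1,1) g=1 f=9, (2,0) g=1 f=9, (2,3) g=4 f=9, (2,4) g=5 f=9, (3,0) g=2 f=9, (3,5) g=5 f=7, (4,1) g=2 f=7, (4,2) g=3 f=7, (4,3) g=4 f=7, (4,4) g=5 f=7]; closed=[(2,1), (3,1), (3,2), (3,3), (3,4)]

step 1: expand (3,4) (f=7, h=3) → closed; open now [(1,1) g=1 f=9, (2,0) g=1 f=9, (2,3) g=4 f=9, (2,4) g=5 f=9, (3,0) g=2 f=9, (3,5) g=5 f=7, (4,1) g=2 f=7, (4,2) g=3 f=7, (4,3) g=4 f=7, (4,4) g=5 f=7]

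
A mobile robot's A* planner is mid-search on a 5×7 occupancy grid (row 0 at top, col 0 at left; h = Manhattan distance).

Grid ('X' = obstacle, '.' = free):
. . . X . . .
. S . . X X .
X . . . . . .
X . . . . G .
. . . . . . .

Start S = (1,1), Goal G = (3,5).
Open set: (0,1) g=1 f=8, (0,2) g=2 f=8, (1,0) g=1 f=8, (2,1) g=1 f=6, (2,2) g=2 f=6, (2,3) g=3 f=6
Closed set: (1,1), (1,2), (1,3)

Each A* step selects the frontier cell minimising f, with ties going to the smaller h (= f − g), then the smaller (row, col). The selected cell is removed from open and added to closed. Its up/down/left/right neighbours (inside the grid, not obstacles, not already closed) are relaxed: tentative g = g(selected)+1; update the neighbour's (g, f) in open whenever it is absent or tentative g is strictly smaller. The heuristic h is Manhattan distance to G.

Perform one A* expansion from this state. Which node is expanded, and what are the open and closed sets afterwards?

expanded=(2,3); open=[(0,1) g=1 f=8, (0,2) g=2 f=8, (1,0) g=1 f=8, (2,1) g=1 f=6, (2,2) g=2 f=6, (2,4) g=4 f=6, (3,3) g=4 f=6]; closed=[(1,1), (1,2), (1,3), (2,3)]

step 1: expand (2,3) (f=6, h=3) → closed; open now [(0,1) g=1 f=8, (0,2) g=2 f=8, (1,0) g=1 f=8, (2,1) g=1 f=6, (2,2) g=2 f=6, (2,4) g=4 f=6, (3,3) g=4 f=6]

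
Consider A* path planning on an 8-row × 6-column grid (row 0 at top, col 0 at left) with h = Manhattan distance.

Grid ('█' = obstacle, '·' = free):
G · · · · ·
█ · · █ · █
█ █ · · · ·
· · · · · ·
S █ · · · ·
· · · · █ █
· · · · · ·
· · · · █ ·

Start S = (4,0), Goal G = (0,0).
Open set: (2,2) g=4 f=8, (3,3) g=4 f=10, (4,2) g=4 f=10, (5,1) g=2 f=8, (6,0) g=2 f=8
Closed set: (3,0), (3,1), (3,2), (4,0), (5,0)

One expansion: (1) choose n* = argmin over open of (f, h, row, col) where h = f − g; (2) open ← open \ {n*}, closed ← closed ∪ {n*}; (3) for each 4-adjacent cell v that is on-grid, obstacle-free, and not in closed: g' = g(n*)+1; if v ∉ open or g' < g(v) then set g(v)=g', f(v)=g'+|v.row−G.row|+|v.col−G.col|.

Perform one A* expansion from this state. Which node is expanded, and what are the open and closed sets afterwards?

step 1: expand (2,2) (f=8, h=4) → closed; open now [(1,2) g=5 f=8, (2,3) g=5 f=10, (3,3) g=4 f=10, (4,2) g=4 f=10, (5,1) g=2 f=8, (6,0) g=2 f=8]

expanded=(2,2); open=[(1,2) g=5 f=8, (2,3) g=5 f=10, (3,3) g=4 f=10, (4,2) g=4 f=10, (5,1) g=2 f=8, (6,0) g=2 f=8]; closed=[(2,2), (3,0), (3,1), (3,2), (4,0), (5,0)]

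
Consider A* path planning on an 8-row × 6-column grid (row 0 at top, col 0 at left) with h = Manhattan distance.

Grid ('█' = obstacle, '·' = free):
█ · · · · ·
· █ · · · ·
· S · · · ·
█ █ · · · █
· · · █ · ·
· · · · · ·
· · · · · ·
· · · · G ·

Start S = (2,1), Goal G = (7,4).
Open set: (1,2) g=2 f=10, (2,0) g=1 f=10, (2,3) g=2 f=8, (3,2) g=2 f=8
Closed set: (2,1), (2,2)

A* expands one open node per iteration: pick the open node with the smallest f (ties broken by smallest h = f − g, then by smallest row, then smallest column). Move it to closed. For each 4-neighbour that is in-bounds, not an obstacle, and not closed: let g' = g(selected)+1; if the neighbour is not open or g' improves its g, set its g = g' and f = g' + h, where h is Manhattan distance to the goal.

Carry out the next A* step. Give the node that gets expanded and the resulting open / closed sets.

expanded=(2,3); open=[(1,2) g=2 f=10, (1,3) g=3 f=10, (2,0) g=1 f=10, (2,4) g=3 f=8, (3,2) g=2 f=8, (3,3) g=3 f=8]; closed=[(2,1), (2,2), (2,3)]

step 1: expand (2,3) (f=8, h=6) → closed; open now [(1,2) g=2 f=10, (1,3) g=3 f=10, (2,0) g=1 f=10, (2,4) g=3 f=8, (3,2) g=2 f=8, (3,3) g=3 f=8]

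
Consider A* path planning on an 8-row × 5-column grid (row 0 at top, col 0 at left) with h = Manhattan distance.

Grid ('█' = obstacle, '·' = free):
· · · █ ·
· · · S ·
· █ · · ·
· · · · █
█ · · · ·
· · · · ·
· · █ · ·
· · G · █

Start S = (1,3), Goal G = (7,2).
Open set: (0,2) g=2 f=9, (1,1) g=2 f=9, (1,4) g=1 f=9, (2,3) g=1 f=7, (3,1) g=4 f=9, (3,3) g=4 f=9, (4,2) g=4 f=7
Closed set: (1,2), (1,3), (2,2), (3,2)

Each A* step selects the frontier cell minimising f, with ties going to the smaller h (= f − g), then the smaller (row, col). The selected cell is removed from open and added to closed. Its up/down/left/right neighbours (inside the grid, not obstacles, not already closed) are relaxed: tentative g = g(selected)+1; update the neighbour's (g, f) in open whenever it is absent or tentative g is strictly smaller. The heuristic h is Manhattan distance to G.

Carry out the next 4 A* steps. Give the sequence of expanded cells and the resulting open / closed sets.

order=[(4,2) → (5,2) → (2,3) → (3,3)]; open=[(0,2) g=2 f=9, (1,1) g=2 f=9, (1,4) g=1 f=9, (2,4) g=2 f=9, (3,1) g=4 f=9, (4,1) g=5 f=9, (4,3) g=3 f=7, (5,1) g=6 f=9, (5,3) g=6 f=9]; closed=[(1,2), (1,3), (2,2), (2,3), (3,2), (3,3), (4,2), (5,2)]

step 1: expand (4,2) (f=7, h=3) → closed; open now [(0,2) g=2 f=9, (1,1) g=2 f=9, (1,4) g=1 f=9, (2,3) g=1 f=7, (3,1) g=4 f=9, (3,3) g=4 f=9, (4,1) g=5 f=9, (4,3) g=5 f=9, (5,2) g=5 f=7]
step 2: expand (5,2) (f=7, h=2) → closed; open now [(0,2) g=2 f=9, (1,1) g=2 f=9, (1,4) g=1 f=9, (2,3) g=1 f=7, (3,1) g=4 f=9, (3,3) g=4 f=9, (4,1) g=5 f=9, (4,3) g=5 f=9, (5,1) g=6 f=9, (5,3) g=6 f=9]
step 3: expand (2,3) (f=7, h=6) → closed; open now [(0,2) g=2 f=9, (1,1) g=2 f=9, (1,4) g=1 f=9, (2,4) g=2 f=9, (3,1) g=4 f=9, (3,3) g=2 f=7, (4,1) g=5 f=9, (4,3) g=5 f=9, (5,1) g=6 f=9, (5,3) g=6 f=9]
step 4: expand (3,3) (f=7, h=5) → closed; open now [(0,2) g=2 f=9, (1,1) g=2 f=9, (1,4) g=1 f=9, (2,4) g=2 f=9, (3,1) g=4 f=9, (4,1) g=5 f=9, (4,3) g=3 f=7, (5,1) g=6 f=9, (5,3) g=6 f=9]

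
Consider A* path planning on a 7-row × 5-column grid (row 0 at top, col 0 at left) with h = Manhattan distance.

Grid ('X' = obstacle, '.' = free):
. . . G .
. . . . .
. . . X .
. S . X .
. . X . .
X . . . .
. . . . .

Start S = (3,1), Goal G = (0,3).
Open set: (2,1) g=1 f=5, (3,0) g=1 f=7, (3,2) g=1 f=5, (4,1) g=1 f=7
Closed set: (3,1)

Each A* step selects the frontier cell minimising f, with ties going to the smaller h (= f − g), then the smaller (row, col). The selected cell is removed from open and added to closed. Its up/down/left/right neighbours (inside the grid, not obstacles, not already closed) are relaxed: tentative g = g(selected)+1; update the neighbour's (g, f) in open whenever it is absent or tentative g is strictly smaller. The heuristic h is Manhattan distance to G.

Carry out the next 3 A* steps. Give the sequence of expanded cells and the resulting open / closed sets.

step 1: expand (2,1) (f=5, h=4) → closed; open now [(1,1) g=2 f=5, (2,0) g=2 f=7, (2,2) g=2 f=5, (3,0) g=1 f=7, (3,2) g=1 f=5, (4,1) g=1 f=7]
step 2: expand (1,1) (f=5, h=3) → closed; open now [(0,1) g=3 f=5, (1,0) g=3 f=7, (1,2) g=3 f=5, (2,0) g=2 f=7, (2,2) g=2 f=5, (3,0) g=1 f=7, (3,2) g=1 f=5, (4,1) g=1 f=7]
step 3: expand (0,1) (f=5, h=2) → closed; open now [(0,0) g=4 f=7, (0,2) g=4 f=5, (1,0) g=3 f=7, (1,2) g=3 f=5, (2,0) g=2 f=7, (2,2) g=2 f=5, (3,0) g=1 f=7, (3,2) g=1 f=5, (4,1) g=1 f=7]

order=[(2,1) → (1,1) → (0,1)]; open=[(0,0) g=4 f=7, (0,2) g=4 f=5, (1,0) g=3 f=7, (1,2) g=3 f=5, (2,0) g=2 f=7, (2,2) g=2 f=5, (3,0) g=1 f=7, (3,2) g=1 f=5, (4,1) g=1 f=7]; closed=[(0,1), (1,1), (2,1), (3,1)]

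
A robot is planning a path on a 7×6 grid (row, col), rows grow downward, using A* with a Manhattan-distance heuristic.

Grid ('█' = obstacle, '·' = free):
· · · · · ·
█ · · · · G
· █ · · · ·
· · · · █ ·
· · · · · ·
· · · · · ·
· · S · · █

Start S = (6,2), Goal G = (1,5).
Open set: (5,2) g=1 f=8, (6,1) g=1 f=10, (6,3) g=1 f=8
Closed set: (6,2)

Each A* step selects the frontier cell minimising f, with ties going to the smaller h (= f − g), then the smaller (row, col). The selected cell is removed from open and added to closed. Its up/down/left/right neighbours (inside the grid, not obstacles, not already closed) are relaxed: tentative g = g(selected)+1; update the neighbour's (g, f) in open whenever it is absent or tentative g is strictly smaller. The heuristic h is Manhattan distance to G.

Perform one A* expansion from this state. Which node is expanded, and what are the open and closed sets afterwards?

step 1: expand (5,2) (f=8, h=7) → closed; open now [(4,2) g=2 f=8, (5,1) g=2 f=10, (5,3) g=2 f=8, (6,1) g=1 f=10, (6,3) g=1 f=8]

expanded=(5,2); open=[(4,2) g=2 f=8, (5,1) g=2 f=10, (5,3) g=2 f=8, (6,1) g=1 f=10, (6,3) g=1 f=8]; closed=[(5,2), (6,2)]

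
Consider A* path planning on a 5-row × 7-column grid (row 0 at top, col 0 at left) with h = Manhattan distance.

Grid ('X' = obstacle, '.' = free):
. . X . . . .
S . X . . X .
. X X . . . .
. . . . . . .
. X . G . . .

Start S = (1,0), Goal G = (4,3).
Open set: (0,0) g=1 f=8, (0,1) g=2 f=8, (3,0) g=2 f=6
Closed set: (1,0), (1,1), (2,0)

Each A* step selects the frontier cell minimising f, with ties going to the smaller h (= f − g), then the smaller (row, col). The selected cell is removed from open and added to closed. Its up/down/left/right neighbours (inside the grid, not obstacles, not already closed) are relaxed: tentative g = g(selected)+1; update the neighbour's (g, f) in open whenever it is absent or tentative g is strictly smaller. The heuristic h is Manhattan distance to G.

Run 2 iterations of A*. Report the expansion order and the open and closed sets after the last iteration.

step 1: expand (3,0) (f=6, h=4) → closed; open now [(0,0) g=1 f=8, (0,1) g=2 f=8, (3,1) g=3 f=6, (4,0) g=3 f=6]
step 2: expand (3,1) (f=6, h=3) → closed; open now [(0,0) g=1 f=8, (0,1) g=2 f=8, (3,2) g=4 f=6, (4,0) g=3 f=6]

order=[(3,0) → (3,1)]; open=[(0,0) g=1 f=8, (0,1) g=2 f=8, (3,2) g=4 f=6, (4,0) g=3 f=6]; closed=[(1,0), (1,1), (2,0), (3,0), (3,1)]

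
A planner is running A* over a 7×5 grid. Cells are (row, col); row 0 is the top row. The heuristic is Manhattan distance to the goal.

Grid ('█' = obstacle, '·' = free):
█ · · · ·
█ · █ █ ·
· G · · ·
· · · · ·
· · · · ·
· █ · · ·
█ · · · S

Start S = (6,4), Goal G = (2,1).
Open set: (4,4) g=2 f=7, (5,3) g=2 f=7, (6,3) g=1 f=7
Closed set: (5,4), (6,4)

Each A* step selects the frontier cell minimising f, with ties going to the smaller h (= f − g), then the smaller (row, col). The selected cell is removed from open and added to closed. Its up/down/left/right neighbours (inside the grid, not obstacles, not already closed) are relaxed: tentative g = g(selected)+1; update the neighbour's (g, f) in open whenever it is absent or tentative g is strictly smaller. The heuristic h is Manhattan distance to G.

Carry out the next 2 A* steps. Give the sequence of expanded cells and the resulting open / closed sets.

step 1: expand (4,4) (f=7, h=5) → closed; open now [(3,4) g=3 f=7, (4,3) g=3 f=7, (5,3) g=2 f=7, (6,3) g=1 f=7]
step 2: expand (3,4) (f=7, h=4) → closed; open now [(2,4) g=4 f=7, (3,3) g=4 f=7, (4,3) g=3 f=7, (5,3) g=2 f=7, (6,3) g=1 f=7]

order=[(4,4) → (3,4)]; open=[(2,4) g=4 f=7, (3,3) g=4 f=7, (4,3) g=3 f=7, (5,3) g=2 f=7, (6,3) g=1 f=7]; closed=[(3,4), (4,4), (5,4), (6,4)]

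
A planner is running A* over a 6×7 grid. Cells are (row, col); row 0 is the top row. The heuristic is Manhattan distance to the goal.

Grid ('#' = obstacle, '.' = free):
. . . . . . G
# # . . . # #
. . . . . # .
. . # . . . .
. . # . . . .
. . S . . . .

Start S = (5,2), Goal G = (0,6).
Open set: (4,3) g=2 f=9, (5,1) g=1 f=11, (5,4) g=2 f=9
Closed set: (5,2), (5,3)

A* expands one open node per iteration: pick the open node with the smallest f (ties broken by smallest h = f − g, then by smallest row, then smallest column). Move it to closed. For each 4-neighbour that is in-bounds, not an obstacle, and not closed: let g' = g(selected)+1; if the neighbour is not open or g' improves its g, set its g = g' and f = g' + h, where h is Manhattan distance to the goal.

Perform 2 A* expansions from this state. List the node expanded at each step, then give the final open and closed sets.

order=[(4,3) → (3,3)]; open=[(2,3) g=4 f=9, (3,4) g=4 f=9, (4,4) g=3 f=9, (5,1) g=1 f=11, (5,4) g=2 f=9]; closed=[(3,3), (4,3), (5,2), (5,3)]

step 1: expand (4,3) (f=9, h=7) → closed; open now [(3,3) g=3 f=9, (4,4) g=3 f=9, (5,1) g=1 f=11, (5,4) g=2 f=9]
step 2: expand (3,3) (f=9, h=6) → closed; open now [(2,3) g=4 f=9, (3,4) g=4 f=9, (4,4) g=3 f=9, (5,1) g=1 f=11, (5,4) g=2 f=9]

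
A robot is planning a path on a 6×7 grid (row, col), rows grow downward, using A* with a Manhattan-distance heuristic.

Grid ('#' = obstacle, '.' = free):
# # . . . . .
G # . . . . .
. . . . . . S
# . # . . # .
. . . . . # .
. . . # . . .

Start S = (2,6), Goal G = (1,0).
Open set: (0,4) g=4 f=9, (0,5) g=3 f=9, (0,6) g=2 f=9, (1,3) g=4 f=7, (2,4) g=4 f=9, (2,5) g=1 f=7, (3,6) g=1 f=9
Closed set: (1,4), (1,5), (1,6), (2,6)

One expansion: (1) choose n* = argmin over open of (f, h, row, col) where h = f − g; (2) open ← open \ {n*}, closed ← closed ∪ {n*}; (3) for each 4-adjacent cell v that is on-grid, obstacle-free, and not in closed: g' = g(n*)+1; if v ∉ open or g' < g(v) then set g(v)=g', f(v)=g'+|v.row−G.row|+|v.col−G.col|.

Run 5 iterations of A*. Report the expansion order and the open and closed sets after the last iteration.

order=[(1,3) → (1,2) → (2,5) → (2,4) → (2,3)]; open=[(0,2) g=6 f=9, (0,3) g=5 f=9, (0,4) g=4 f=9, (0,5) g=3 f=9, (0,6) g=2 f=9, (2,2) g=4 f=7, (3,3) g=4 f=9, (3,4) g=3 f=9, (3,6) g=1 f=9]; closed=[(1,2), (1,3), (1,4), (1,5), (1,6), (2,3), (2,4), (2,5), (2,6)]

step 1: expand (1,3) (f=7, h=3) → closed; open now [(0,3) g=5 f=9, (0,4) g=4 f=9, (0,5) g=3 f=9, (0,6) g=2 f=9, (1,2) g=5 f=7, (2,3) g=5 f=9, (2,4) g=4 f=9, (2,5) g=1 f=7, (3,6) g=1 f=9]
step 2: expand (1,2) (f=7, h=2) → closed; open now [(0,2) g=6 f=9, (0,3) g=5 f=9, (0,4) g=4 f=9, (0,5) g=3 f=9, (0,6) g=2 f=9, (2,2) g=6 f=9, (2,3) g=5 f=9, (2,4) g=4 f=9, (2,5) g=1 f=7, (3,6) g=1 f=9]
step 3: expand (2,5) (f=7, h=6) → closed; open now [(0,2) g=6 f=9, (0,3) g=5 f=9, (0,4) g=4 f=9, (0,5) g=3 f=9, (0,6) g=2 f=9, (2,2) g=6 f=9, (2,3) g=5 f=9, (2,4) g=2 f=7, (3,6) g=1 f=9]
step 4: expand (2,4) (f=7, h=5) → closed; open now [(0,2) g=6 f=9, (0,3) g=5 f=9, (0,4) g=4 f=9, (0,5) g=3 f=9, (0,6) g=2 f=9, (2,2) g=6 f=9, (2,3) g=3 f=7, (3,4) g=3 f=9, (3,6) g=1 f=9]
step 5: expand (2,3) (f=7, h=4) → closed; open now [(0,2) g=6 f=9, (0,3) g=5 f=9, (0,4) g=4 f=9, (0,5) g=3 f=9, (0,6) g=2 f=9, (2,2) g=4 f=7, (3,3) g=4 f=9, (3,4) g=3 f=9, (3,6) g=1 f=9]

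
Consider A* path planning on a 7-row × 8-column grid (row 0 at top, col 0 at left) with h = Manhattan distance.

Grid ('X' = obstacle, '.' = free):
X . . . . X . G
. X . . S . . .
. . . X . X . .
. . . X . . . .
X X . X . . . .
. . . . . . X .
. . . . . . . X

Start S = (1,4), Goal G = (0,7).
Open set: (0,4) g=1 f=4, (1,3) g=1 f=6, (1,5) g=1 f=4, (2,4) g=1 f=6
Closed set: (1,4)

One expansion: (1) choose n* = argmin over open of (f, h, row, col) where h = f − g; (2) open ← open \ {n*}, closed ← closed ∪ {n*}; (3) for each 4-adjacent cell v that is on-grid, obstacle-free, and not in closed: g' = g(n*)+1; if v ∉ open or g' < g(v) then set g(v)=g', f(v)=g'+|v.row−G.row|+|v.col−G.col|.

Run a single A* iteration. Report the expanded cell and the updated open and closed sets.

expanded=(0,4); open=[(0,3) g=2 f=6, (1,3) g=1 f=6, (1,5) g=1 f=4, (2,4) g=1 f=6]; closed=[(0,4), (1,4)]

step 1: expand (0,4) (f=4, h=3) → closed; open now [(0,3) g=2 f=6, (1,3) g=1 f=6, (1,5) g=1 f=4, (2,4) g=1 f=6]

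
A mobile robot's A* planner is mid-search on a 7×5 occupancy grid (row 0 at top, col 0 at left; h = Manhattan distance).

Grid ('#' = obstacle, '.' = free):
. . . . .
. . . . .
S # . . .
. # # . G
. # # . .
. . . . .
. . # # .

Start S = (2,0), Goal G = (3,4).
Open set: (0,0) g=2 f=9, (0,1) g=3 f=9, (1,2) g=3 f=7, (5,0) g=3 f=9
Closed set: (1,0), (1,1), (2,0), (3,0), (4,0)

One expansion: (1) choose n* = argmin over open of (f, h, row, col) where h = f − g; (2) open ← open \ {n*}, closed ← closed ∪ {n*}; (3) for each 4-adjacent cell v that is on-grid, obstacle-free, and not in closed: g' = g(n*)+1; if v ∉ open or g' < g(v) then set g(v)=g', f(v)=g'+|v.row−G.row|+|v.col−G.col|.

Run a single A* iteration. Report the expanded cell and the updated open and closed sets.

expanded=(1,2); open=[(0,0) g=2 f=9, (0,1) g=3 f=9, (0,2) g=4 f=9, (1,3) g=4 f=7, (2,2) g=4 f=7, (5,0) g=3 f=9]; closed=[(1,0), (1,1), (1,2), (2,0), (3,0), (4,0)]

step 1: expand (1,2) (f=7, h=4) → closed; open now [(0,0) g=2 f=9, (0,1) g=3 f=9, (0,2) g=4 f=9, (1,3) g=4 f=7, (2,2) g=4 f=7, (5,0) g=3 f=9]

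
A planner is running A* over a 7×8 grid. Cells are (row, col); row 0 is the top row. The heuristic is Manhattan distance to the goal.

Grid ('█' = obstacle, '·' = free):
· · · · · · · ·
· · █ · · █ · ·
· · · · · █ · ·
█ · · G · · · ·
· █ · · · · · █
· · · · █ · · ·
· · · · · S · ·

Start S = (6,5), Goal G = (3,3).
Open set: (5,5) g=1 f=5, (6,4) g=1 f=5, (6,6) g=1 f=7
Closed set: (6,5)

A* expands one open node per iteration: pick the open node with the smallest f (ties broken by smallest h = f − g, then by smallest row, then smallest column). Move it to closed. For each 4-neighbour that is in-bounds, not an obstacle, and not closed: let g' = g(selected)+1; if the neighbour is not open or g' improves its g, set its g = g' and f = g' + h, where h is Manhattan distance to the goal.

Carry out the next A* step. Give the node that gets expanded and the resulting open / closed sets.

step 1: expand (5,5) (f=5, h=4) → closed; open now [(4,5) g=2 f=5, (5,6) g=2 f=7, (6,4) g=1 f=5, (6,6) g=1 f=7]

expanded=(5,5); open=[(4,5) g=2 f=5, (5,6) g=2 f=7, (6,4) g=1 f=5, (6,6) g=1 f=7]; closed=[(5,5), (6,5)]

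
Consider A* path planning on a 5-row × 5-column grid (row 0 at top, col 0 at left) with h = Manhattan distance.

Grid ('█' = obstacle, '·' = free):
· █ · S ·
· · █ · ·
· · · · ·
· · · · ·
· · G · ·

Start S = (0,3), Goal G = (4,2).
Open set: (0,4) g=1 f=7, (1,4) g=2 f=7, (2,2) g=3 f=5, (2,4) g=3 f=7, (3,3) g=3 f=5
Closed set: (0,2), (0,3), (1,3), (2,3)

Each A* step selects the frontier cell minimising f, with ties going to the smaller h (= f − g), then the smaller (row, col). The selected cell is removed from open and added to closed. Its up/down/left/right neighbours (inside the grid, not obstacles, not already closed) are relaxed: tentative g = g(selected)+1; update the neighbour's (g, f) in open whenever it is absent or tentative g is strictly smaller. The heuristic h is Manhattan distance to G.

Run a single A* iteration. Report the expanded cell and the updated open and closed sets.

expanded=(2,2); open=[(0,4) g=1 f=7, (1,4) g=2 f=7, (2,1) g=4 f=7, (2,4) g=3 f=7, (3,2) g=4 f=5, (3,3) g=3 f=5]; closed=[(0,2), (0,3), (1,3), (2,2), (2,3)]

step 1: expand (2,2) (f=5, h=2) → closed; open now [(0,4) g=1 f=7, (1,4) g=2 f=7, (2,1) g=4 f=7, (2,4) g=3 f=7, (3,2) g=4 f=5, (3,3) g=3 f=5]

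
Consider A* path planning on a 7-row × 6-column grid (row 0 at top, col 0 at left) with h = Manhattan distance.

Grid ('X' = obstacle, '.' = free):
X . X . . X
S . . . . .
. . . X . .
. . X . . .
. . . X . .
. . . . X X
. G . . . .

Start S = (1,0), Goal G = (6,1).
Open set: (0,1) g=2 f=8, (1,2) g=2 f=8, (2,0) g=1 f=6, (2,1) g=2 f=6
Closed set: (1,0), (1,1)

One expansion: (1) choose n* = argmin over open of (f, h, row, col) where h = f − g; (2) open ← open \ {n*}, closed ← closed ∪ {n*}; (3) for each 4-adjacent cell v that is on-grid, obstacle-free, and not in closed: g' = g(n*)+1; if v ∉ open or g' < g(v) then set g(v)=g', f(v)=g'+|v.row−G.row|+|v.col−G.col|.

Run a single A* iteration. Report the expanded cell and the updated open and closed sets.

expanded=(2,1); open=[(0,1) g=2 f=8, (1,2) g=2 f=8, (2,0) g=1 f=6, (2,2) g=3 f=8, (3,1) g=3 f=6]; closed=[(1,0), (1,1), (2,1)]

step 1: expand (2,1) (f=6, h=4) → closed; open now [(0,1) g=2 f=8, (1,2) g=2 f=8, (2,0) g=1 f=6, (2,2) g=3 f=8, (3,1) g=3 f=6]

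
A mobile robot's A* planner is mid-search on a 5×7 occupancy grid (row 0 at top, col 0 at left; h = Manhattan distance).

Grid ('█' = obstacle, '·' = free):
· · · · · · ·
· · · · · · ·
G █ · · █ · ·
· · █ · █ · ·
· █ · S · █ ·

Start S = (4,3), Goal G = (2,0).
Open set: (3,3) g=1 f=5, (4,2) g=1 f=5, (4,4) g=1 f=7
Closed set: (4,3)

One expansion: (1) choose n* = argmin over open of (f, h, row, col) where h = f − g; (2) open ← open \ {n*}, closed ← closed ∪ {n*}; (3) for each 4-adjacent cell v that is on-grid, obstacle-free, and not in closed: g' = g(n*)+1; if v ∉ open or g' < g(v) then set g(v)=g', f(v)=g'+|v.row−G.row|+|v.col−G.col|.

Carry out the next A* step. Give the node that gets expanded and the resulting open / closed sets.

expanded=(3,3); open=[(2,3) g=2 f=5, (4,2) g=1 f=5, (4,4) g=1 f=7]; closed=[(3,3), (4,3)]

step 1: expand (3,3) (f=5, h=4) → closed; open now [(2,3) g=2 f=5, (4,2) g=1 f=5, (4,4) g=1 f=7]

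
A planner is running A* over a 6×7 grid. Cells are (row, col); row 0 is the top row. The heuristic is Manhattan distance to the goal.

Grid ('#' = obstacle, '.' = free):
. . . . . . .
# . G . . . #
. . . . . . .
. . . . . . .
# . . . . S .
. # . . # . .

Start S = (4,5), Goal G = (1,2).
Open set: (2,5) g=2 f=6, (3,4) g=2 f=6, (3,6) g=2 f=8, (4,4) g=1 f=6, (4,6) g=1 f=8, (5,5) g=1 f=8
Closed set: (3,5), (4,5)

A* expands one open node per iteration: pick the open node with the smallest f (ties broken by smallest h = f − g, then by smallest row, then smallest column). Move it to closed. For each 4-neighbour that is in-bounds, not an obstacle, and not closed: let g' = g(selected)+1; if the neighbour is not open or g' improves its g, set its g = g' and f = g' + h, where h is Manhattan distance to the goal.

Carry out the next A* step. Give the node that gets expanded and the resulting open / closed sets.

step 1: expand (2,5) (f=6, h=4) → closed; open now [(1,5) g=3 f=6, (2,4) g=3 f=6, (2,6) g=3 f=8, (3,4) g=2 f=6, (3,6) g=2 f=8, (4,4) g=1 f=6, (4,6) g=1 f=8, (5,5) g=1 f=8]

expanded=(2,5); open=[(1,5) g=3 f=6, (2,4) g=3 f=6, (2,6) g=3 f=8, (3,4) g=2 f=6, (3,6) g=2 f=8, (4,4) g=1 f=6, (4,6) g=1 f=8, (5,5) g=1 f=8]; closed=[(2,5), (3,5), (4,5)]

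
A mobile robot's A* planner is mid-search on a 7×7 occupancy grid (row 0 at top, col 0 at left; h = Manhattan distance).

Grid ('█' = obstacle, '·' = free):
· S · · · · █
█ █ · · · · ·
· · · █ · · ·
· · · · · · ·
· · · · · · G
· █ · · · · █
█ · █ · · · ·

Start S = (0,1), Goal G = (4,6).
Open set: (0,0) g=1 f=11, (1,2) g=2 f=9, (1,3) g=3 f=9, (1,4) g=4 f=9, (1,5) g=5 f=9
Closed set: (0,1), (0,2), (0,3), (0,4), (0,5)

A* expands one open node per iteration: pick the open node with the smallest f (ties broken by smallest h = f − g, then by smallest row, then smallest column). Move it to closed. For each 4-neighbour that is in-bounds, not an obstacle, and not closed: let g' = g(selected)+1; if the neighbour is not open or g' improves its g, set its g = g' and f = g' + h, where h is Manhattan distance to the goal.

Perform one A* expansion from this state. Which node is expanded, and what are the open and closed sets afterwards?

step 1: expand (1,5) (f=9, h=4) → closed; open now [(0,0) g=1 f=11, (1,2) g=2 f=9, (1,3) g=3 f=9, (1,4) g=4 f=9, (1,6) g=6 f=9, (2,5) g=6 f=9]

expanded=(1,5); open=[(0,0) g=1 f=11, (1,2) g=2 f=9, (1,3) g=3 f=9, (1,4) g=4 f=9, (1,6) g=6 f=9, (2,5) g=6 f=9]; closed=[(0,1), (0,2), (0,3), (0,4), (0,5), (1,5)]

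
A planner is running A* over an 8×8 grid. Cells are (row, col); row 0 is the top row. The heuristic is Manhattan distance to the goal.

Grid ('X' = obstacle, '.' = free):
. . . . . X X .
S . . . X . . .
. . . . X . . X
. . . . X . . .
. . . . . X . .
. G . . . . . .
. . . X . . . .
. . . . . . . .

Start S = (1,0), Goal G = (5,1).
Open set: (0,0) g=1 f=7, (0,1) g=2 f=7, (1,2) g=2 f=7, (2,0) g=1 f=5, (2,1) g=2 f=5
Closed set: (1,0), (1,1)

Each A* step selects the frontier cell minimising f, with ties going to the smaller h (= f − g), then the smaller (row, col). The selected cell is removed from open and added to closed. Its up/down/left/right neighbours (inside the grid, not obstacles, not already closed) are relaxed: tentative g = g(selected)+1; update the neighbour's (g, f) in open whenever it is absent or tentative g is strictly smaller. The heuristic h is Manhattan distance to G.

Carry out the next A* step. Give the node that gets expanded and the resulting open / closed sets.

step 1: expand (2,1) (f=5, h=3) → closed; open now [(0,0) g=1 f=7, (0,1) g=2 f=7, (1,2) g=2 f=7, (2,0) g=1 f=5, (2,2) g=3 f=7, (3,1) g=3 f=5]

expanded=(2,1); open=[(0,0) g=1 f=7, (0,1) g=2 f=7, (1,2) g=2 f=7, (2,0) g=1 f=5, (2,2) g=3 f=7, (3,1) g=3 f=5]; closed=[(1,0), (1,1), (2,1)]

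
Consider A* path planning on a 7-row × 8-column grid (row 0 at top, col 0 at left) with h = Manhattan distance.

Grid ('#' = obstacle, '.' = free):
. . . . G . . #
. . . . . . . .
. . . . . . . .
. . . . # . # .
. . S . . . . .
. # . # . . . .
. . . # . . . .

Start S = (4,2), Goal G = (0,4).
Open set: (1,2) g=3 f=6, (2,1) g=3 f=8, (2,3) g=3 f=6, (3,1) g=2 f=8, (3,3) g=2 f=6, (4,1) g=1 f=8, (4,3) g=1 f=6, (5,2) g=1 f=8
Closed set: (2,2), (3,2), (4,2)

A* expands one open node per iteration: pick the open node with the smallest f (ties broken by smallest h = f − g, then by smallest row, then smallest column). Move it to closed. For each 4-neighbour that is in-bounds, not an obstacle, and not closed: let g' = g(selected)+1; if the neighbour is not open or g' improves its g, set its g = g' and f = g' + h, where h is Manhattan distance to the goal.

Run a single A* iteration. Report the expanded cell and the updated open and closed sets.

step 1: expand (1,2) (f=6, h=3) → closed; open now [(0,2) g=4 f=6, (1,1) g=4 f=8, (1,3) g=4 f=6, (2,1) g=3 f=8, (2,3) g=3 f=6, (3,1) g=2 f=8, (3,3) g=2 f=6, (4,1) g=1 f=8, (4,3) g=1 f=6, (5,2) g=1 f=8]

expanded=(1,2); open=[(0,2) g=4 f=6, (1,1) g=4 f=8, (1,3) g=4 f=6, (2,1) g=3 f=8, (2,3) g=3 f=6, (3,1) g=2 f=8, (3,3) g=2 f=6, (4,1) g=1 f=8, (4,3) g=1 f=6, (5,2) g=1 f=8]; closed=[(1,2), (2,2), (3,2), (4,2)]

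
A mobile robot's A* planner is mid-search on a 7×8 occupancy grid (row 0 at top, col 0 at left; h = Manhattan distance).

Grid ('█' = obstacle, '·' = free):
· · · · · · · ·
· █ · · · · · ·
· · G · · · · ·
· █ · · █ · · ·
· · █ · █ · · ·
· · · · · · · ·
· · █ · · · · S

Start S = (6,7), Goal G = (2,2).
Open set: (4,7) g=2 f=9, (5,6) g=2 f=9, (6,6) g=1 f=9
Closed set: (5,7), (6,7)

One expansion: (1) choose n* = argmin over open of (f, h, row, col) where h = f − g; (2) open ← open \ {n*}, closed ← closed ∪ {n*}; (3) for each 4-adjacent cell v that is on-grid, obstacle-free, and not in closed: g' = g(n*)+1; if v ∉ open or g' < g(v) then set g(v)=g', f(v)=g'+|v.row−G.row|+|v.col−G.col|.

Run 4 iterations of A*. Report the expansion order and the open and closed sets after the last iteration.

order=[(4,7) → (3,7) → (2,7) → (2,6)]; open=[(1,6) g=6 f=11, (1,7) g=5 f=11, (2,5) g=6 f=9, (3,6) g=4 f=9, (4,6) g=3 f=9, (5,6) g=2 f=9, (6,6) g=1 f=9]; closed=[(2,6), (2,7), (3,7), (4,7), (5,7), (6,7)]

step 1: expand (4,7) (f=9, h=7) → closed; open now [(3,7) g=3 f=9, (4,6) g=3 f=9, (5,6) g=2 f=9, (6,6) g=1 f=9]
step 2: expand (3,7) (f=9, h=6) → closed; open now [(2,7) g=4 f=9, (3,6) g=4 f=9, (4,6) g=3 f=9, (5,6) g=2 f=9, (6,6) g=1 f=9]
step 3: expand (2,7) (f=9, h=5) → closed; open now [(1,7) g=5 f=11, (2,6) g=5 f=9, (3,6) g=4 f=9, (4,6) g=3 f=9, (5,6) g=2 f=9, (6,6) g=1 f=9]
step 4: expand (2,6) (f=9, h=4) → closed; open now [(1,6) g=6 f=11, (1,7) g=5 f=11, (2,5) g=6 f=9, (3,6) g=4 f=9, (4,6) g=3 f=9, (5,6) g=2 f=9, (6,6) g=1 f=9]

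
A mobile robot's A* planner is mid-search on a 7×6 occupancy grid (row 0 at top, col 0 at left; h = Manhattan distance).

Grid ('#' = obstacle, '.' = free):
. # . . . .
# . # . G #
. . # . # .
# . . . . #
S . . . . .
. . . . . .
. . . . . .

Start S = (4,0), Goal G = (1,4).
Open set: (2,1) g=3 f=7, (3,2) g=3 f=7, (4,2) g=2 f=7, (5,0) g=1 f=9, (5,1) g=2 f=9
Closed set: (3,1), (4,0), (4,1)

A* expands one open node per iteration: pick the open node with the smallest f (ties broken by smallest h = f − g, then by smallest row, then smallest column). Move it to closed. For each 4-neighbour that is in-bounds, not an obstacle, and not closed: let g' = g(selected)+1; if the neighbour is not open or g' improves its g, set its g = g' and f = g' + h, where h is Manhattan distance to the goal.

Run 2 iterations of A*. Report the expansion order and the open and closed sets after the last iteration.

step 1: expand (2,1) (f=7, h=4) → closed; open now [(1,1) g=4 f=7, (2,0) g=4 f=9, (3,2) g=3 f=7, (4,2) g=2 f=7, (5,0) g=1 f=9, (5,1) g=2 f=9]
step 2: expand (1,1) (f=7, h=3) → closed; open now [(2,0) g=4 f=9, (3,2) g=3 f=7, (4,2) g=2 f=7, (5,0) g=1 f=9, (5,1) g=2 f=9]

order=[(2,1) → (1,1)]; open=[(2,0) g=4 f=9, (3,2) g=3 f=7, (4,2) g=2 f=7, (5,0) g=1 f=9, (5,1) g=2 f=9]; closed=[(1,1), (2,1), (3,1), (4,0), (4,1)]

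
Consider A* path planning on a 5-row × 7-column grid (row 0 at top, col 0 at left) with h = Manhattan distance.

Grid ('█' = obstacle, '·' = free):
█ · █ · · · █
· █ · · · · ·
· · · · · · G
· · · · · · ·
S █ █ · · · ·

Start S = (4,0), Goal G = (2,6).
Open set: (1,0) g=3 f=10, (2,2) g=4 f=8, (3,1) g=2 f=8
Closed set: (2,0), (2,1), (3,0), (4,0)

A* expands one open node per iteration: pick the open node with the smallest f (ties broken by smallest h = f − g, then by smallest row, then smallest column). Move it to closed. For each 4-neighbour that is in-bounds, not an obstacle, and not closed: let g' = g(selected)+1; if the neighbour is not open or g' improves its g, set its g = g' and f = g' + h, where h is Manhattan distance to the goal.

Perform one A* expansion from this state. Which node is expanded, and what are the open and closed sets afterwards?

step 1: expand (2,2) (f=8, h=4) → closed; open now [(1,0) g=3 f=10, (1,2) g=5 f=10, (2,3) g=5 f=8, (3,1) g=2 f=8, (3,2) g=5 f=10]

expanded=(2,2); open=[(1,0) g=3 f=10, (1,2) g=5 f=10, (2,3) g=5 f=8, (3,1) g=2 f=8, (3,2) g=5 f=10]; closed=[(2,0), (2,1), (2,2), (3,0), (4,0)]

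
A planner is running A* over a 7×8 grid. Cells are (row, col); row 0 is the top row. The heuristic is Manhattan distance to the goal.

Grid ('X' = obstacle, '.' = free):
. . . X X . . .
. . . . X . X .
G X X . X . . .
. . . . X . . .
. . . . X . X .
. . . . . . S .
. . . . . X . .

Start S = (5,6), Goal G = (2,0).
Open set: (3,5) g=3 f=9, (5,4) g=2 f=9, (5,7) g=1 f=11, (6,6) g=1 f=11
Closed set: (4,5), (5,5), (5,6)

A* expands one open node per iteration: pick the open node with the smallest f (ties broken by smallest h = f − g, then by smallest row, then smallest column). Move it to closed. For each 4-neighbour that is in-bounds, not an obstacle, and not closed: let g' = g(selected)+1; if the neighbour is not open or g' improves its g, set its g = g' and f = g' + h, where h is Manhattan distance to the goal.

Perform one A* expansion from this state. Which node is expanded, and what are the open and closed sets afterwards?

expanded=(3,5); open=[(2,5) g=4 f=9, (3,6) g=4 f=11, (5,4) g=2 f=9, (5,7) g=1 f=11, (6,6) g=1 f=11]; closed=[(3,5), (4,5), (5,5), (5,6)]

step 1: expand (3,5) (f=9, h=6) → closed; open now [(2,5) g=4 f=9, (3,6) g=4 f=11, (5,4) g=2 f=9, (5,7) g=1 f=11, (6,6) g=1 f=11]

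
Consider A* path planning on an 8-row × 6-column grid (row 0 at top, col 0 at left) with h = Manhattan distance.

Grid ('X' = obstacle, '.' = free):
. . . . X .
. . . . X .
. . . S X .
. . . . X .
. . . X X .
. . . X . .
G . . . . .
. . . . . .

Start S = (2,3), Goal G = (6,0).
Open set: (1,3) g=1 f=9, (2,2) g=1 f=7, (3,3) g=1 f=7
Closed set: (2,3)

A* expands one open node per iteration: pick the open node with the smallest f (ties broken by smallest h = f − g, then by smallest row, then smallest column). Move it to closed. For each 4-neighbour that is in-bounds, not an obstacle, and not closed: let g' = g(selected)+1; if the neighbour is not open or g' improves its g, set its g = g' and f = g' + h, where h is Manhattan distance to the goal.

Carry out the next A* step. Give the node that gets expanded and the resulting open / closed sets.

expanded=(2,2); open=[(1,2) g=2 f=9, (1,3) g=1 f=9, (2,1) g=2 f=7, (3,2) g=2 f=7, (3,3) g=1 f=7]; closed=[(2,2), (2,3)]

step 1: expand (2,2) (f=7, h=6) → closed; open now [(1,2) g=2 f=9, (1,3) g=1 f=9, (2,1) g=2 f=7, (3,2) g=2 f=7, (3,3) g=1 f=7]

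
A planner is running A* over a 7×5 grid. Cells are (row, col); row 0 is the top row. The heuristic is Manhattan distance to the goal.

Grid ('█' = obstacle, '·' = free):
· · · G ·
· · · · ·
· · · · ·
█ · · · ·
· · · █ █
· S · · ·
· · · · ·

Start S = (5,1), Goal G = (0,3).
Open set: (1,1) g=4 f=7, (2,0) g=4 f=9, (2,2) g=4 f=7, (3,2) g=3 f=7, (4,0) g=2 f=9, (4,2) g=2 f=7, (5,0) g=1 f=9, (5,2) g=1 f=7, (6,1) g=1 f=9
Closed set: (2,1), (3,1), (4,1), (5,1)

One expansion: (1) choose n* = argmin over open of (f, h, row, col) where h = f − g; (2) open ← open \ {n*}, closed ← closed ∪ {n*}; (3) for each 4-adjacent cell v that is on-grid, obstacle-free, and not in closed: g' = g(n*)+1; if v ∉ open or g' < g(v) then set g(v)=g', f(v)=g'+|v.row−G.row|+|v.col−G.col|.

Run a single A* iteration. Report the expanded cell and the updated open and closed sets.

step 1: expand (1,1) (f=7, h=3) → closed; open now [(0,1) g=5 f=7, (1,0) g=5 f=9, (1,2) g=5 f=7, (2,0) g=4 f=9, (2,2) g=4 f=7, (3,2) g=3 f=7, (4,0) g=2 f=9, (4,2) g=2 f=7, (5,0) g=1 f=9, (5,2) g=1 f=7, (6,1) g=1 f=9]

expanded=(1,1); open=[(0,1) g=5 f=7, (1,0) g=5 f=9, (1,2) g=5 f=7, (2,0) g=4 f=9, (2,2) g=4 f=7, (3,2) g=3 f=7, (4,0) g=2 f=9, (4,2) g=2 f=7, (5,0) g=1 f=9, (5,2) g=1 f=7, (6,1) g=1 f=9]; closed=[(1,1), (2,1), (3,1), (4,1), (5,1)]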